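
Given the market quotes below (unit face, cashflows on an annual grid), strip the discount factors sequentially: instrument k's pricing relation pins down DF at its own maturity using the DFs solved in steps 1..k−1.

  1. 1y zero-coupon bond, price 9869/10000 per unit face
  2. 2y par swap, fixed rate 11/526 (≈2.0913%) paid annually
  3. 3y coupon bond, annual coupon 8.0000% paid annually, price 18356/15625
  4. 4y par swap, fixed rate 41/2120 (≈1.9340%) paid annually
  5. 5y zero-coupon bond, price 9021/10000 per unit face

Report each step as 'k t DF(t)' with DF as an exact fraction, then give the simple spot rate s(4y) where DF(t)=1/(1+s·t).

1 1 9869/10000
2 2 9593/10000
3 3 2359/2500
4 4 4631/5000
5 5 9021/10000
s(4y) = (1/(4631/5000) − 1)/(4) = 369/18524 ≈ 1.9920%

step 1 [1y] zero: DF = P = 9869/10000 ≈ 0.986900
step 2 [2y] swap r/1=11/526: DF=(1 − 11/526·(0.986900))/(1+11/526) = 9593/10000 ≈ 0.959300
step 3 [3y] bond c/1=2/25: DF=(18356/15625 − 2/25·(0.986900+0.959300))/(1+2/25) = 2359/2500 ≈ 0.943600
step 4 [4y] swap r/1=41/2120: DF=(1 − 41/2120·(0.986900+0.959300+0.943600))/(1+41/2120) = 4631/5000 ≈ 0.926200
step 5 [5y] zero: DF = P = 9021/10000 ≈ 0.902100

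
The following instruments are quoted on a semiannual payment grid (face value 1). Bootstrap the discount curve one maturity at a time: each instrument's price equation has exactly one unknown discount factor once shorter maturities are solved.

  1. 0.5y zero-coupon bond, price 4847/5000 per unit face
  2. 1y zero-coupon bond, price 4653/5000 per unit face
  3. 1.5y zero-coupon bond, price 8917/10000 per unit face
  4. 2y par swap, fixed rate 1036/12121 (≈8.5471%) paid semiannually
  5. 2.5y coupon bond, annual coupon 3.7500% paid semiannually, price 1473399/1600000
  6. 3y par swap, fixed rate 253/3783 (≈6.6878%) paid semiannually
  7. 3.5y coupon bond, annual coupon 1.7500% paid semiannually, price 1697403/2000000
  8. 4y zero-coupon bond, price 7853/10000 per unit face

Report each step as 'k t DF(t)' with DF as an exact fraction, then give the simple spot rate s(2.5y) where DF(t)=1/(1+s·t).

step 1 [0.5y] zero: DF = P = 4847/5000 ≈ 0.969400
step 2 [1y] zero: DF = P = 4653/5000 ≈ 0.930600
step 3 [1.5y] zero: DF = P = 8917/10000 ≈ 0.891700
step 4 [2y] swap r/2=518/12121: DF=(1 − 518/12121·(0.969400+0.930600+0.891700))/(1+518/12121) = 4223/5000 ≈ 0.844600
step 5 [2.5y] bond c/2=3/160: DF=(1473399/1600000 − 3/160·(0.969400+0.930600+0.891700+0.844600))/(1+3/160) = 837/1000 ≈ 0.837000
step 6 [3y] swap r/2=253/7566: DF=(1 − 253/7566·(0.969400+0.930600+0.891700+0.844600+0.837000))/(1+253/7566) = 8229/10000 ≈ 0.822900
step 7 [3.5y] bond c/2=7/800: DF=(1697403/2000000 − 7/800·(0.969400+0.930600+0.891700+0.844600+0.837000+0.822900))/(1+7/800) = 3977/5000 ≈ 0.795400
step 8 [4y] zero: DF = P = 7853/10000 ≈ 0.785300

1 1/2 4847/5000
2 1 4653/5000
3 3/2 8917/10000
4 2 4223/5000
5 5/2 837/1000
6 3 8229/10000
7 7/2 3977/5000
8 4 7853/10000
s(2.5y) = (1/(837/1000) − 1)/(5/2) = 326/4185 ≈ 7.7897%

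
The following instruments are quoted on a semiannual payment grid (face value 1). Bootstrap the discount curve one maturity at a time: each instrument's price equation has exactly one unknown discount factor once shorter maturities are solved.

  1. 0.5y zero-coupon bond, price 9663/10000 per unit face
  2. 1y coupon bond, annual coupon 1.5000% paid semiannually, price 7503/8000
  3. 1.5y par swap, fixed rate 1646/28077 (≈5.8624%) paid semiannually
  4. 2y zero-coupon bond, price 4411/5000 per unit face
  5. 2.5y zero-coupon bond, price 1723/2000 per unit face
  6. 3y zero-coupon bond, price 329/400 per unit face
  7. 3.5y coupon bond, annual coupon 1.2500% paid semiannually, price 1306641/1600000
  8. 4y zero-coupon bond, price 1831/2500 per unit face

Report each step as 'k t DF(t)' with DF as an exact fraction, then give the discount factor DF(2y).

1 1/2 9663/10000
2 1 9237/10000
3 3/2 9177/10000
4 2 4411/5000
5 5/2 1723/2000
6 3 329/400
7 7/2 3891/5000
8 4 1831/2500
DF(2y) = 4411/5000 ≈ 0.882200

step 1 [0.5y] zero: DF = P = 9663/10000 ≈ 0.966300
step 2 [1y] bond c/2=3/400: DF=(7503/8000 − 3/400·(0.966300))/(1+3/400) = 9237/10000 ≈ 0.923700
step 3 [1.5y] swap r/2=823/28077: DF=(1 − 823/28077·(0.966300+0.923700))/(1+823/28077) = 9177/10000 ≈ 0.917700
step 4 [2y] zero: DF = P = 4411/5000 ≈ 0.882200
step 5 [2.5y] zero: DF = P = 1723/2000 ≈ 0.861500
step 6 [3y] zero: DF = P = 329/400 ≈ 0.822500
step 7 [3.5y] bond c/2=1/160: DF=(1306641/1600000 − 1/160·(0.966300+0.923700+0.917700+0.882200+0.861500+0.822500))/(1+1/160) = 3891/5000 ≈ 0.778200
step 8 [4y] zero: DF = P = 1831/2500 ≈ 0.732400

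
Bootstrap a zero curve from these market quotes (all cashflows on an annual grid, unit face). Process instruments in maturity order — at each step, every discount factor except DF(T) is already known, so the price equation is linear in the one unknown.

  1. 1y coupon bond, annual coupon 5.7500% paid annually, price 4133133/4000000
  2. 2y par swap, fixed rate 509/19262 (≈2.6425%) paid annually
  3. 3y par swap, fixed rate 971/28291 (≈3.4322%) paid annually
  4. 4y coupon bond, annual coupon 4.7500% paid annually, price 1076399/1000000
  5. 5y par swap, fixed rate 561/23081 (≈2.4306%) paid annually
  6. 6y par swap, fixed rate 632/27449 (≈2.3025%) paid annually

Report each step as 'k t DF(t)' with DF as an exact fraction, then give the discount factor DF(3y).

1 1 9771/10000
2 2 9491/10000
3 3 9029/10000
4 4 8993/10000
5 5 4439/5000
6 6 546/625
DF(3y) = 9029/10000 ≈ 0.902900

step 1 [1y] bond c/1=23/400: DF=(4133133/4000000 − 23/400·(0))/(1+23/400) = 9771/10000 ≈ 0.977100
step 2 [2y] swap r/1=509/19262: DF=(1 − 509/19262·(0.977100))/(1+509/19262) = 9491/10000 ≈ 0.949100
step 3 [3y] swap r/1=971/28291: DF=(1 − 971/28291·(0.977100+0.949100))/(1+971/28291) = 9029/10000 ≈ 0.902900
step 4 [4y] bond c/1=19/400: DF=(1076399/1000000 − 19/400·(0.977100+0.949100+0.902900))/(1+19/400) = 8993/10000 ≈ 0.899300
step 5 [5y] swap r/1=561/23081: DF=(1 − 561/23081·(0.977100+0.949100+0.902900+0.899300))/(1+561/23081) = 4439/5000 ≈ 0.887800
step 6 [6y] swap r/1=632/27449: DF=(1 − 632/27449·(0.977100+0.949100+0.902900+0.899300+0.887800))/(1+632/27449) = 546/625 ≈ 0.873600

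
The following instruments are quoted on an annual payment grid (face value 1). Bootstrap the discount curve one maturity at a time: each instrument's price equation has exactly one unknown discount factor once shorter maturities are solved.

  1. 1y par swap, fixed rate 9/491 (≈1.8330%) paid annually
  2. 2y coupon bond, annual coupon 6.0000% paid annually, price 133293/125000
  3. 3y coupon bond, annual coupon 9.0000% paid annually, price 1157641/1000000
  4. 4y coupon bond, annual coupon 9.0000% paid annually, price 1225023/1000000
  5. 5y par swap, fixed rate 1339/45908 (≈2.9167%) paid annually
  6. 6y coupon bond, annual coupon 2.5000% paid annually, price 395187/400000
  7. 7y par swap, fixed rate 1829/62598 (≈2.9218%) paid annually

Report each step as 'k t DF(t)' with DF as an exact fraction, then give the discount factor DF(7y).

step 1 [1y] swap r/1=9/491: DF=(1 − 9/491·(0))/(1+9/491) = 491/500 ≈ 0.982000
step 2 [2y] bond c/1=3/50: DF=(133293/125000 − 3/50·(0.982000))/(1+3/50) = 594/625 ≈ 0.950400
step 3 [3y] bond c/1=9/100: DF=(1157641/1000000 − 9/100·(0.982000+0.950400))/(1+9/100) = 361/400 ≈ 0.902500
step 4 [4y] bond c/1=9/100: DF=(1225023/1000000 − 9/100·(0.982000+0.950400+0.902500))/(1+9/100) = 4449/5000 ≈ 0.889800
step 5 [5y] swap r/1=1339/45908: DF=(1 − 1339/45908·(0.982000+0.950400+0.902500+0.889800))/(1+1339/45908) = 8661/10000 ≈ 0.866100
step 6 [6y] bond c/1=1/40: DF=(395187/400000 − 1/40·(0.982000+0.950400+0.902500+0.889800+0.866100))/(1+1/40) = 8519/10000 ≈ 0.851900
step 7 [7y] swap r/1=1829/62598: DF=(1 − 1829/62598·(0.982000+0.950400+0.902500+0.889800+0.866100+0.851900))/(1+1829/62598) = 8171/10000 ≈ 0.817100

1 1 491/500
2 2 594/625
3 3 361/400
4 4 4449/5000
5 5 8661/10000
6 6 8519/10000
7 7 8171/10000
DF(7y) = 8171/10000 ≈ 0.817100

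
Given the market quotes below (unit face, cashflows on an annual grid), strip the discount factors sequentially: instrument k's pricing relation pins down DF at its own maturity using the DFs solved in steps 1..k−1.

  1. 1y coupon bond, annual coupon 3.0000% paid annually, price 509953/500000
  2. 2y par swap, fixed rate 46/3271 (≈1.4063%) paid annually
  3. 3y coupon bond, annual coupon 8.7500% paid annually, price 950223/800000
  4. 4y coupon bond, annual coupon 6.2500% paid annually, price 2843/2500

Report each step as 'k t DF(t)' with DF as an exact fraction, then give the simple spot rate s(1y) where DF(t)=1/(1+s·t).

1 1 4951/5000
2 2 2431/2500
3 3 9343/10000
4 4 8999/10000
s(1y) = (1/(4951/5000) − 1)/(1) = 49/4951 ≈ 0.9897%

step 1 [1y] bond c/1=3/100: DF=(509953/500000 − 3/100·(0))/(1+3/100) = 4951/5000 ≈ 0.990200
step 2 [2y] swap r/1=46/3271: DF=(1 − 46/3271·(0.990200))/(1+46/3271) = 2431/2500 ≈ 0.972400
step 3 [3y] bond c/1=7/80: DF=(950223/800000 − 7/80·(0.990200+0.972400))/(1+7/80) = 9343/10000 ≈ 0.934300
step 4 [4y] bond c/1=1/16: DF=(2843/2500 − 1/16·(0.990200+0.972400+0.934300))/(1+1/16) = 8999/10000 ≈ 0.899900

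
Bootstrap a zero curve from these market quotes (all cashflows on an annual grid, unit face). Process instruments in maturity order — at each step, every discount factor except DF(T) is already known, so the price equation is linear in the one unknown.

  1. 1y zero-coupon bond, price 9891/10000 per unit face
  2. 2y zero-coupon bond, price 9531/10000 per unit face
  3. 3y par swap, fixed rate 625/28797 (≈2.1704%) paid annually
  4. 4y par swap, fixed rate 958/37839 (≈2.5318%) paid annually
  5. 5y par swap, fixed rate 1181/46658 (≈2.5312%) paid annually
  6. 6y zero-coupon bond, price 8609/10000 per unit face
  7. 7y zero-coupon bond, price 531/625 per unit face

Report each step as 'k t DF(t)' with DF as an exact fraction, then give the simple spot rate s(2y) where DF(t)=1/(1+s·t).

step 1 [1y] zero: DF = P = 9891/10000 ≈ 0.989100
step 2 [2y] zero: DF = P = 9531/10000 ≈ 0.953100
step 3 [3y] swap r/1=625/28797: DF=(1 − 625/28797·(0.989100+0.953100))/(1+625/28797) = 15/16 ≈ 0.937500
step 4 [4y] swap r/1=958/37839: DF=(1 − 958/37839·(0.989100+0.953100+0.937500))/(1+958/37839) = 4521/5000 ≈ 0.904200
step 5 [5y] swap r/1=1181/46658: DF=(1 − 1181/46658·(0.989100+0.953100+0.937500+0.904200))/(1+1181/46658) = 8819/10000 ≈ 0.881900
step 6 [6y] zero: DF = P = 8609/10000 ≈ 0.860900
step 7 [7y] zero: DF = P = 531/625 ≈ 0.849600

1 1 9891/10000
2 2 9531/10000
3 3 15/16
4 4 4521/5000
5 5 8819/10000
6 6 8609/10000
7 7 531/625
s(2y) = (1/(9531/10000) − 1)/(2) = 469/19062 ≈ 2.4604%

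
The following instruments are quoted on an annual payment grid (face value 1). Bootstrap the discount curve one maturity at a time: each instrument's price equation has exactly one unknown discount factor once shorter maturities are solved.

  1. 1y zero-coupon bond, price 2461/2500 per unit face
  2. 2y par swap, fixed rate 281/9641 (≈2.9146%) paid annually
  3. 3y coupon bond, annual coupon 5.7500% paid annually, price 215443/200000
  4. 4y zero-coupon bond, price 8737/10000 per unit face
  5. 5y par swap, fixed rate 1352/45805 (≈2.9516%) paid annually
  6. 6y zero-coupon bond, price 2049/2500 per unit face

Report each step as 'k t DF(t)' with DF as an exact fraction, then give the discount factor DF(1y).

step 1 [1y] zero: DF = P = 2461/2500 ≈ 0.984400
step 2 [2y] swap r/1=281/9641: DF=(1 − 281/9641·(0.984400))/(1+281/9641) = 4719/5000 ≈ 0.943800
step 3 [3y] bond c/1=23/400: DF=(215443/200000 − 23/400·(0.984400+0.943800))/(1+23/400) = 4569/5000 ≈ 0.913800
step 4 [4y] zero: DF = P = 8737/10000 ≈ 0.873700
step 5 [5y] swap r/1=1352/45805: DF=(1 − 1352/45805·(0.984400+0.943800+0.913800+0.873700))/(1+1352/45805) = 1081/1250 ≈ 0.864800
step 6 [6y] zero: DF = P = 2049/2500 ≈ 0.819600

1 1 2461/2500
2 2 4719/5000
3 3 4569/5000
4 4 8737/10000
5 5 1081/1250
6 6 2049/2500
DF(1y) = 2461/2500 ≈ 0.984400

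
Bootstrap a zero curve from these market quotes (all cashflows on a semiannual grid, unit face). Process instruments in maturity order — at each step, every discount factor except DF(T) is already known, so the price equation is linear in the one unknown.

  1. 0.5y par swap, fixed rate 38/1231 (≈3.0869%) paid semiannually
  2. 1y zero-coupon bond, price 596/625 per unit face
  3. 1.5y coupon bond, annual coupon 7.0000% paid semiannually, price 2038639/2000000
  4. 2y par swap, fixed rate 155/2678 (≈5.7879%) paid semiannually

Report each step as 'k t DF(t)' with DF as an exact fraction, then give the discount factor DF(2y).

1 1/2 1231/1250
2 1 596/625
3 3/2 9193/10000
4 2 1783/2000
DF(2y) = 1783/2000 ≈ 0.891500

step 1 [0.5y] swap r/2=19/1231: DF=(1 − 19/1231·(0))/(1+19/1231) = 1231/1250 ≈ 0.984800
step 2 [1y] zero: DF = P = 596/625 ≈ 0.953600
step 3 [1.5y] bond c/2=7/200: DF=(2038639/2000000 − 7/200·(0.984800+0.953600))/(1+7/200) = 9193/10000 ≈ 0.919300
step 4 [2y] swap r/2=155/5356: DF=(1 − 155/5356·(0.984800+0.953600+0.919300))/(1+155/5356) = 1783/2000 ≈ 0.891500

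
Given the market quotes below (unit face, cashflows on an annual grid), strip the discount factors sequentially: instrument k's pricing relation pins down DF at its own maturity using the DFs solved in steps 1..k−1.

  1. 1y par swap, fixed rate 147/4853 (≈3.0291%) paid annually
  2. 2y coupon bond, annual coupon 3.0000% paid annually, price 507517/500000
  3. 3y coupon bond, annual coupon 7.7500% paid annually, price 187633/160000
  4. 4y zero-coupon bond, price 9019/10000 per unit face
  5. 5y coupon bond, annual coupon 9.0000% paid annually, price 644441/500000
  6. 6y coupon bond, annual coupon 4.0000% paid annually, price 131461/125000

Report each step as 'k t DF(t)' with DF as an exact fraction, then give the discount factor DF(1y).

1 1 4853/5000
2 2 2393/2500
3 3 9497/10000
4 4 9019/10000
5 5 544/625
6 6 2081/2500
DF(1y) = 4853/5000 ≈ 0.970600

step 1 [1y] swap r/1=147/4853: DF=(1 − 147/4853·(0))/(1+147/4853) = 4853/5000 ≈ 0.970600
step 2 [2y] bond c/1=3/100: DF=(507517/500000 − 3/100·(0.970600))/(1+3/100) = 2393/2500 ≈ 0.957200
step 3 [3y] bond c/1=31/400: DF=(187633/160000 − 31/400·(0.970600+0.957200))/(1+31/400) = 9497/10000 ≈ 0.949700
step 4 [4y] zero: DF = P = 9019/10000 ≈ 0.901900
step 5 [5y] bond c/1=9/100: DF=(644441/500000 − 9/100·(0.970600+0.957200+0.949700+0.901900))/(1+9/100) = 544/625 ≈ 0.870400
step 6 [6y] bond c/1=1/25: DF=(131461/125000 − 1/25·(0.970600+0.957200+0.949700+0.901900+0.870400))/(1+1/25) = 2081/2500 ≈ 0.832400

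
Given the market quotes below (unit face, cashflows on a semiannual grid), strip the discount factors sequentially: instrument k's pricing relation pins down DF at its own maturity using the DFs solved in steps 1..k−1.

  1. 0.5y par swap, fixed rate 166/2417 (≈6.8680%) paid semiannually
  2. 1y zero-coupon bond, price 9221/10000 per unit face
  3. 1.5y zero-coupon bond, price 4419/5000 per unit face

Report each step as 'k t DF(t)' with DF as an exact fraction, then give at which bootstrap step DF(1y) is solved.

1 1/2 2417/2500
2 1 9221/10000
3 3/2 4419/5000
DF(1y) is solved at step 2

step 1 [0.5y] swap r/2=83/2417: DF=(1 − 83/2417·(0))/(1+83/2417) = 2417/2500 ≈ 0.966800
step 2 [1y] zero: DF = P = 9221/10000 ≈ 0.922100
step 3 [1.5y] zero: DF = P = 4419/5000 ≈ 0.883800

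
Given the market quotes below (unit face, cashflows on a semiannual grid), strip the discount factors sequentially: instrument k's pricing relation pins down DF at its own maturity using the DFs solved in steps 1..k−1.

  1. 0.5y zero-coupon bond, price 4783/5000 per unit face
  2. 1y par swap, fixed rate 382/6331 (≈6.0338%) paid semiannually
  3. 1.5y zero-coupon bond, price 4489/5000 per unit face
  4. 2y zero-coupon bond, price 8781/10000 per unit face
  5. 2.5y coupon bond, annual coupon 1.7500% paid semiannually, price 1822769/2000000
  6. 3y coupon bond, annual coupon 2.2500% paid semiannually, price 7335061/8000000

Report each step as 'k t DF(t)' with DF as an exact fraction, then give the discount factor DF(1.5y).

step 1 [0.5y] zero: DF = P = 4783/5000 ≈ 0.956600
step 2 [1y] swap r/2=191/6331: DF=(1 − 191/6331·(0.956600))/(1+191/6331) = 9427/10000 ≈ 0.942700
step 3 [1.5y] zero: DF = P = 4489/5000 ≈ 0.897800
step 4 [2y] zero: DF = P = 8781/10000 ≈ 0.878100
step 5 [2.5y] bond c/2=7/800: DF=(1822769/2000000 − 7/800·(0.956600+0.942700+0.897800+0.878100))/(1+7/800) = 2179/2500 ≈ 0.871600
step 6 [3y] bond c/2=9/800: DF=(7335061/8000000 − 9/800·(0.956600+0.942700+0.897800+0.878100+0.871600))/(1+9/800) = 8561/10000 ≈ 0.856100

1 1/2 4783/5000
2 1 9427/10000
3 3/2 4489/5000
4 2 8781/10000
5 5/2 2179/2500
6 3 8561/10000
DF(1.5y) = 4489/5000 ≈ 0.897800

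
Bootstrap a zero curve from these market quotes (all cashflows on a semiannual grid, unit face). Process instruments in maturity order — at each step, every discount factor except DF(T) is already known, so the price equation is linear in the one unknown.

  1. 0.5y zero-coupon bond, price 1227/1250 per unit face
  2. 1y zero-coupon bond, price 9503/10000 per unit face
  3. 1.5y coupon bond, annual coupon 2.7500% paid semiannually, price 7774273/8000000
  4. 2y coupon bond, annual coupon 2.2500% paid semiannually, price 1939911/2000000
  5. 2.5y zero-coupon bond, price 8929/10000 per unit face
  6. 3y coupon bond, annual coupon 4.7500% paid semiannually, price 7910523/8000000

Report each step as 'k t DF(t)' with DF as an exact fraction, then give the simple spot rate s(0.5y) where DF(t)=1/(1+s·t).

step 1 [0.5y] zero: DF = P = 1227/1250 ≈ 0.981600
step 2 [1y] zero: DF = P = 9503/10000 ≈ 0.950300
step 3 [1.5y] bond c/2=11/800: DF=(7774273/8000000 − 11/800·(0.981600+0.950300))/(1+11/800) = 2331/2500 ≈ 0.932400
step 4 [2y] bond c/2=9/800: DF=(1939911/2000000 − 9/800·(0.981600+0.950300+0.932400))/(1+9/800) = 9273/10000 ≈ 0.927300
step 5 [2.5y] zero: DF = P = 8929/10000 ≈ 0.892900
step 6 [3y] bond c/2=19/800: DF=(7910523/8000000 − 19/800·(0.981600+0.950300+0.932400+0.927300+0.892900))/(1+19/800) = 2143/2500 ≈ 0.857200

1 1/2 1227/1250
2 1 9503/10000
3 3/2 2331/2500
4 2 9273/10000
5 5/2 8929/10000
6 3 2143/2500
s(0.5y) = (1/(1227/1250) − 1)/(1/2) = 46/1227 ≈ 3.7490%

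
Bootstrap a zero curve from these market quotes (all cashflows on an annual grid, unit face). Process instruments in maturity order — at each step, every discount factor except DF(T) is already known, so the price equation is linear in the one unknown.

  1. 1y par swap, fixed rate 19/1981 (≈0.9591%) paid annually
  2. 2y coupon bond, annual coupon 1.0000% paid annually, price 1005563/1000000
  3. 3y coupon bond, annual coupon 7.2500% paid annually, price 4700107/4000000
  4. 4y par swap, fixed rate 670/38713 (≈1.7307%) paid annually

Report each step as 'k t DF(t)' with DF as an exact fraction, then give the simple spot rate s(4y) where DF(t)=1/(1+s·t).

step 1 [1y] swap r/1=19/1981: DF=(1 − 19/1981·(0))/(1+19/1981) = 1981/2000 ≈ 0.990500
step 2 [2y] bond c/1=1/100: DF=(1005563/1000000 − 1/100·(0.990500))/(1+1/100) = 4929/5000 ≈ 0.985800
step 3 [3y] bond c/1=29/400: DF=(4700107/4000000 − 29/400·(0.990500+0.985800))/(1+29/400) = 481/500 ≈ 0.962000
step 4 [4y] swap r/1=670/38713: DF=(1 − 670/38713·(0.990500+0.985800+0.962000))/(1+670/38713) = 933/1000 ≈ 0.933000

1 1 1981/2000
2 2 4929/5000
3 3 481/500
4 4 933/1000
s(4y) = (1/(933/1000) − 1)/(4) = 67/3732 ≈ 1.7953%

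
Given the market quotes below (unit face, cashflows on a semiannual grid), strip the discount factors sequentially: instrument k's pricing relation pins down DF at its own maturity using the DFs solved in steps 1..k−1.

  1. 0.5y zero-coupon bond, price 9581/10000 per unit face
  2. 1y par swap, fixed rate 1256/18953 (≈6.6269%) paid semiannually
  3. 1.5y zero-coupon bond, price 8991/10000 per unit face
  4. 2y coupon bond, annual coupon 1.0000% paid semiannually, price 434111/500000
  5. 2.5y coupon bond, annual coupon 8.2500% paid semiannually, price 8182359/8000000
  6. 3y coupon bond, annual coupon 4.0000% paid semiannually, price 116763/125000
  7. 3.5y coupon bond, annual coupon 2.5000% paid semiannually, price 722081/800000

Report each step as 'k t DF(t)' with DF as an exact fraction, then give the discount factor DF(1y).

step 1 [0.5y] zero: DF = P = 9581/10000 ≈ 0.958100
step 2 [1y] swap r/2=628/18953: DF=(1 − 628/18953·(0.958100))/(1+628/18953) = 2343/2500 ≈ 0.937200
step 3 [1.5y] zero: DF = P = 8991/10000 ≈ 0.899100
step 4 [2y] bond c/2=1/200: DF=(434111/500000 − 1/200·(0.958100+0.937200+0.899100))/(1+1/200) = 17/20 ≈ 0.850000
step 5 [2.5y] bond c/2=33/800: DF=(8182359/8000000 − 33/800·(0.958100+0.937200+0.899100+0.850000))/(1+33/800) = 8379/10000 ≈ 0.837900
step 6 [3y] bond c/2=1/50: DF=(116763/125000 − 1/50·(0.958100+0.937200+0.899100+0.850000+0.837900))/(1+1/50) = 8279/10000 ≈ 0.827900
step 7 [3.5y] bond c/2=1/80: DF=(722081/800000 − 1/80·(0.958100+0.937200+0.899100+0.850000+0.837900+0.827900))/(1+1/80) = 8259/10000 ≈ 0.825900

1 1/2 9581/10000
2 1 2343/2500
3 3/2 8991/10000
4 2 17/20
5 5/2 8379/10000
6 3 8279/10000
7 7/2 8259/10000
DF(1y) = 2343/2500 ≈ 0.937200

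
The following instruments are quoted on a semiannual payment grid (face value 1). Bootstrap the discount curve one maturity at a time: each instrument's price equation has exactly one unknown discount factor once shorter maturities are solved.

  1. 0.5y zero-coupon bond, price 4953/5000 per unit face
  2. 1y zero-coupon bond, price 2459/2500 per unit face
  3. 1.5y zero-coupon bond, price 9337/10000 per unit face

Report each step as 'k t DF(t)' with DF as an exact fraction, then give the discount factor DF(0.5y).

1 1/2 4953/5000
2 1 2459/2500
3 3/2 9337/10000
DF(0.5y) = 4953/5000 ≈ 0.990600

step 1 [0.5y] zero: DF = P = 4953/5000 ≈ 0.990600
step 2 [1y] zero: DF = P = 2459/2500 ≈ 0.983600
step 3 [1.5y] zero: DF = P = 9337/10000 ≈ 0.933700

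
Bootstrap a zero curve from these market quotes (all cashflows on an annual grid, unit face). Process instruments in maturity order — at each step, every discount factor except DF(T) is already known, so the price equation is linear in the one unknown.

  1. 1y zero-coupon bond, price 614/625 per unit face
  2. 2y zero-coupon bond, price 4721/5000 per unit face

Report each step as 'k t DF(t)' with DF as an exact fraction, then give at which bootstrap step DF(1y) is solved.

step 1 [1y] zero: DF = P = 614/625 ≈ 0.982400
step 2 [2y] zero: DF = P = 4721/5000 ≈ 0.944200

1 1 614/625
2 2 4721/5000
DF(1y) is solved at step 1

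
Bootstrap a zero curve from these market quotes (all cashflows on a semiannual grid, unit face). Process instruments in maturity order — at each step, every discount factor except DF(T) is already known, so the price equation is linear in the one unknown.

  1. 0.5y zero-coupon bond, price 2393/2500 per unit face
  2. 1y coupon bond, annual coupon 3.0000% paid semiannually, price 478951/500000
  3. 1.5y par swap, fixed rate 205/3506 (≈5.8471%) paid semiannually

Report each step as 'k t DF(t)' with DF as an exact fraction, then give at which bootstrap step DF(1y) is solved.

1 1/2 2393/2500
2 1 581/625
3 3/2 459/500
DF(1y) is solved at step 2

step 1 [0.5y] zero: DF = P = 2393/2500 ≈ 0.957200
step 2 [1y] bond c/2=3/200: DF=(478951/500000 − 3/200·(0.957200))/(1+3/200) = 581/625 ≈ 0.929600
step 3 [1.5y] swap r/2=205/7012: DF=(1 − 205/7012·(0.957200+0.929600))/(1+205/7012) = 459/500 ≈ 0.918000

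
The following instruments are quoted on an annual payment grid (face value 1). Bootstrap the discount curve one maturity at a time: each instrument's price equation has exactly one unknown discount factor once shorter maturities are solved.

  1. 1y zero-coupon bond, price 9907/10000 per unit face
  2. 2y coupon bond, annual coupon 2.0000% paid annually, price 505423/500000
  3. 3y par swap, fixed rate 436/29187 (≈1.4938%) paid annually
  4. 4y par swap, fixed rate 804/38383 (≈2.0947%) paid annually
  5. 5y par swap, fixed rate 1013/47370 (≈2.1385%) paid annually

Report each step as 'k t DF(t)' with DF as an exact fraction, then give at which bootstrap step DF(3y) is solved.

step 1 [1y] zero: DF = P = 9907/10000 ≈ 0.990700
step 2 [2y] bond c/1=1/50: DF=(505423/500000 − 1/50·(0.990700))/(1+1/50) = 2429/2500 ≈ 0.971600
step 3 [3y] swap r/1=436/29187: DF=(1 − 436/29187·(0.990700+0.971600))/(1+436/29187) = 2391/2500 ≈ 0.956400
step 4 [4y] swap r/1=804/38383: DF=(1 − 804/38383·(0.990700+0.971600+0.956400))/(1+804/38383) = 2299/2500 ≈ 0.919600
step 5 [5y] swap r/1=1013/47370: DF=(1 − 1013/47370·(0.990700+0.971600+0.956400+0.919600))/(1+1013/47370) = 8987/10000 ≈ 0.898700

1 1 9907/10000
2 2 2429/2500
3 3 2391/2500
4 4 2299/2500
5 5 8987/10000
DF(3y) is solved at step 3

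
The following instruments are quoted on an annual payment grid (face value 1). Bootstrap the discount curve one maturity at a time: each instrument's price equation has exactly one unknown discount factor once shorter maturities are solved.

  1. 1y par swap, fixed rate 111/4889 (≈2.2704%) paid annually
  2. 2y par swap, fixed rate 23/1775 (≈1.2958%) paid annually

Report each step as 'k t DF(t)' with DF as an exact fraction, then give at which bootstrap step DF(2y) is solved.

step 1 [1y] swap r/1=111/4889: DF=(1 − 111/4889·(0))/(1+111/4889) = 4889/5000 ≈ 0.977800
step 2 [2y] swap r/1=23/1775: DF=(1 − 23/1775·(0.977800))/(1+23/1775) = 9747/10000 ≈ 0.974700

1 1 4889/5000
2 2 9747/10000
DF(2y) is solved at step 2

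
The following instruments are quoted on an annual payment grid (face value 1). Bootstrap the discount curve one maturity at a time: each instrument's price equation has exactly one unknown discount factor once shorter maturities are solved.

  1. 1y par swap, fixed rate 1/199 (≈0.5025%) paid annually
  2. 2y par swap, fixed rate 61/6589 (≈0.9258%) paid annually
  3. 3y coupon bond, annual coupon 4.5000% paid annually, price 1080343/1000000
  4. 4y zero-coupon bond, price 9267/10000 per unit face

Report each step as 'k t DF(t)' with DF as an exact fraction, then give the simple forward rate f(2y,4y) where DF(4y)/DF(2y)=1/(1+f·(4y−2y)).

1 1 199/200
2 2 9817/10000
3 3 9487/10000
4 4 9267/10000
f(2y,4y) = ((9817/10000)/(9267/10000) − 1)/(2) = 275/9267 ≈ 2.9675%

step 1 [1y] swap r/1=1/199: DF=(1 − 1/199·(0))/(1+1/199) = 199/200 ≈ 0.995000
step 2 [2y] swap r/1=61/6589: DF=(1 − 61/6589·(0.995000))/(1+61/6589) = 9817/10000 ≈ 0.981700
step 3 [3y] bond c/1=9/200: DF=(1080343/1000000 − 9/200·(0.995000+0.981700))/(1+9/200) = 9487/10000 ≈ 0.948700
step 4 [4y] zero: DF = P = 9267/10000 ≈ 0.926700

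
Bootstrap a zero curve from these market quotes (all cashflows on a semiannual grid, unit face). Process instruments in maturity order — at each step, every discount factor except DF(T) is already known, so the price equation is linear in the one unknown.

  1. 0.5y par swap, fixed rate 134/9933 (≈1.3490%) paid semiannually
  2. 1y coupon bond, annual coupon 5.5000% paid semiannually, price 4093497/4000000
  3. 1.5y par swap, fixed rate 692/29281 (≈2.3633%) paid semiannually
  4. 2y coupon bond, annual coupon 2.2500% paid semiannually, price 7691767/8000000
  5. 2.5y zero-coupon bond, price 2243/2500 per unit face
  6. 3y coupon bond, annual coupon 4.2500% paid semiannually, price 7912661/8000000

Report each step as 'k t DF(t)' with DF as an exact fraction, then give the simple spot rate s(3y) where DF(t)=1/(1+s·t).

1 1/2 9933/10000
2 1 4847/5000
3 3/2 4827/5000
4 2 4591/5000
5 5/2 2243/2500
6 3 4349/5000
s(3y) = (1/(4349/5000) − 1)/(3) = 217/4349 ≈ 4.9897%

step 1 [0.5y] swap r/2=67/9933: DF=(1 − 67/9933·(0))/(1+67/9933) = 9933/10000 ≈ 0.993300
step 2 [1y] bond c/2=11/400: DF=(4093497/4000000 − 11/400·(0.993300))/(1+11/400) = 4847/5000 ≈ 0.969400
step 3 [1.5y] swap r/2=346/29281: DF=(1 − 346/29281·(0.993300+0.969400))/(1+346/29281) = 4827/5000 ≈ 0.965400
step 4 [2y] bond c/2=9/800: DF=(7691767/8000000 − 9/800·(0.993300+0.969400+0.965400))/(1+9/800) = 4591/5000 ≈ 0.918200
step 5 [2.5y] zero: DF = P = 2243/2500 ≈ 0.897200
step 6 [3y] bond c/2=17/800: DF=(7912661/8000000 − 17/800·(0.993300+0.969400+0.965400+0.918200+0.897200))/(1+17/800) = 4349/5000 ≈ 0.869800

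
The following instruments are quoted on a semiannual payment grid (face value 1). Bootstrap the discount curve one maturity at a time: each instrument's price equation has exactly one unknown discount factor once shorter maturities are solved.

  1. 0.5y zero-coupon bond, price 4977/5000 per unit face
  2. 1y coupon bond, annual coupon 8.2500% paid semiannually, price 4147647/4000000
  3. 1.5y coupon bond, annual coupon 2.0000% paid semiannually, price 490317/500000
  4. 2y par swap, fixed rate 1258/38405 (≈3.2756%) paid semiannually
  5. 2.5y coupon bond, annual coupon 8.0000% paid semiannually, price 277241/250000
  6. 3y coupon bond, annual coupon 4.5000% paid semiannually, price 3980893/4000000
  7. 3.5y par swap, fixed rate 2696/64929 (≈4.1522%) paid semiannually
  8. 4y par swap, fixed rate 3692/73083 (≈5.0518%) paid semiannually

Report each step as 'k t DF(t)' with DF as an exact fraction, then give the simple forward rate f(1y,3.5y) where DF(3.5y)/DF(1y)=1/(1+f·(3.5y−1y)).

step 1 [0.5y] zero: DF = P = 4977/5000 ≈ 0.995400
step 2 [1y] bond c/2=33/800: DF=(4147647/4000000 − 33/800·(0.995400))/(1+33/800) = 2391/2500 ≈ 0.956400
step 3 [1.5y] bond c/2=1/100: DF=(490317/500000 − 1/100·(0.995400+0.956400))/(1+1/100) = 2379/2500 ≈ 0.951600
step 4 [2y] swap r/2=629/38405: DF=(1 − 629/38405·(0.995400+0.956400+0.951600))/(1+629/38405) = 9371/10000 ≈ 0.937100
step 5 [2.5y] bond c/2=1/25: DF=(277241/250000 − 1/25·(0.995400+0.956400+0.951600+0.937100))/(1+1/25) = 4593/5000 ≈ 0.918600
step 6 [3y] bond c/2=9/400: DF=(3980893/4000000 − 9/400·(0.995400+0.956400+0.951600+0.937100+0.918600))/(1+9/400) = 4343/5000 ≈ 0.868600
step 7 [3.5y] swap r/2=1348/64929: DF=(1 − 1348/64929·(0.995400+0.956400+0.951600+0.937100+0.918600+0.868600))/(1+1348/64929) = 2163/2500 ≈ 0.865200
step 8 [4y] swap r/2=1846/73083: DF=(1 − 1846/73083·(0.995400+0.956400+0.951600+0.937100+0.918600+0.868600+0.865200))/(1+1846/73083) = 4077/5000 ≈ 0.815400

1 1/2 4977/5000
2 1 2391/2500
3 3/2 2379/2500
4 2 9371/10000
5 5/2 4593/5000
6 3 4343/5000
7 7/2 2163/2500
8 4 4077/5000
f(1y,3.5y) = ((2391/2500)/(2163/2500) − 1)/(5/2) = 152/3605 ≈ 4.2164%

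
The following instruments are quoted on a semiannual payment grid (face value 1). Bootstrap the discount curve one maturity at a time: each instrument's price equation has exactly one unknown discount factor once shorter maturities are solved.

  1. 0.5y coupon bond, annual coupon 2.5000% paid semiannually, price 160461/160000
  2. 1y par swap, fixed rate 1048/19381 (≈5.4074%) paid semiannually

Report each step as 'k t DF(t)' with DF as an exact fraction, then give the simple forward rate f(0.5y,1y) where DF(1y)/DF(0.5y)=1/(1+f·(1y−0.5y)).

1 1/2 1981/2000
2 1 2369/2500
f(0.5y,1y) = ((1981/2000)/(2369/2500) − 1)/(1/2) = 429/4738 ≈ 9.0545%

step 1 [0.5y] bond c/2=1/80: DF=(160461/160000 − 1/80·(0))/(1+1/80) = 1981/2000 ≈ 0.990500
step 2 [1y] swap r/2=524/19381: DF=(1 − 524/19381·(0.990500))/(1+524/19381) = 2369/2500 ≈ 0.947600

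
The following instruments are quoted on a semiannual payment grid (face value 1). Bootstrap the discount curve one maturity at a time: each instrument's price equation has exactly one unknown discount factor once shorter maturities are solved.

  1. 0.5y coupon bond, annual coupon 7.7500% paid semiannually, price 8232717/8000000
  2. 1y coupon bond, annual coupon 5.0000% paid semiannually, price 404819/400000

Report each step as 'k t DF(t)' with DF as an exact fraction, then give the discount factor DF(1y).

1 1/2 9907/10000
2 1 602/625
DF(1y) = 602/625 ≈ 0.963200

step 1 [0.5y] bond c/2=31/800: DF=(8232717/8000000 − 31/800·(0))/(1+31/800) = 9907/10000 ≈ 0.990700
step 2 [1y] bond c/2=1/40: DF=(404819/400000 − 1/40·(0.990700))/(1+1/40) = 602/625 ≈ 0.963200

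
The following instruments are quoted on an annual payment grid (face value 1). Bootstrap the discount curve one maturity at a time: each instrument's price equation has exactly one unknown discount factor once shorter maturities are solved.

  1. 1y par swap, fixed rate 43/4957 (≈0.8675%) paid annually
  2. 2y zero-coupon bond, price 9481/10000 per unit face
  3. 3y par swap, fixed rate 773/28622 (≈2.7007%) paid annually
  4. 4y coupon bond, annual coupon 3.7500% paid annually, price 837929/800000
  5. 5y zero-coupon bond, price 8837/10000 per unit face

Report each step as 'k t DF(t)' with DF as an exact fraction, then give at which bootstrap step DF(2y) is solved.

1 1 4957/5000
2 2 9481/10000
3 3 9227/10000
4 4 9061/10000
5 5 8837/10000
DF(2y) is solved at step 2

step 1 [1y] swap r/1=43/4957: DF=(1 − 43/4957·(0))/(1+43/4957) = 4957/5000 ≈ 0.991400
step 2 [2y] zero: DF = P = 9481/10000 ≈ 0.948100
step 3 [3y] swap r/1=773/28622: DF=(1 − 773/28622·(0.991400+0.948100))/(1+773/28622) = 9227/10000 ≈ 0.922700
step 4 [4y] bond c/1=3/80: DF=(837929/800000 − 3/80·(0.991400+0.948100+0.922700))/(1+3/80) = 9061/10000 ≈ 0.906100
step 5 [5y] zero: DF = P = 8837/10000 ≈ 0.883700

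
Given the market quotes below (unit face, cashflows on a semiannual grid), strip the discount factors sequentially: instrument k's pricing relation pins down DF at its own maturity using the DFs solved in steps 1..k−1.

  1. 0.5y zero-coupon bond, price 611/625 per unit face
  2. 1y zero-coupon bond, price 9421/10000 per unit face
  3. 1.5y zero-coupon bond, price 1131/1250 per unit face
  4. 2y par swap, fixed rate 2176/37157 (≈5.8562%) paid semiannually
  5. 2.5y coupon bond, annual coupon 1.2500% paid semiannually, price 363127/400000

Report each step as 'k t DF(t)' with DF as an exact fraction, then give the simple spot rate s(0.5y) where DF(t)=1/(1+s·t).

step 1 [0.5y] zero: DF = P = 611/625 ≈ 0.977600
step 2 [1y] zero: DF = P = 9421/10000 ≈ 0.942100
step 3 [1.5y] zero: DF = P = 1131/1250 ≈ 0.904800
step 4 [2y] swap r/2=1088/37157: DF=(1 − 1088/37157·(0.977600+0.942100+0.904800))/(1+1088/37157) = 557/625 ≈ 0.891200
step 5 [2.5y] bond c/2=1/160: DF=(363127/400000 − 1/160·(0.977600+0.942100+0.904800+0.891200))/(1+1/160) = 8791/10000 ≈ 0.879100

1 1/2 611/625
2 1 9421/10000
3 3/2 1131/1250
4 2 557/625
5 5/2 8791/10000
s(0.5y) = (1/(611/625) − 1)/(1/2) = 28/611 ≈ 4.5827%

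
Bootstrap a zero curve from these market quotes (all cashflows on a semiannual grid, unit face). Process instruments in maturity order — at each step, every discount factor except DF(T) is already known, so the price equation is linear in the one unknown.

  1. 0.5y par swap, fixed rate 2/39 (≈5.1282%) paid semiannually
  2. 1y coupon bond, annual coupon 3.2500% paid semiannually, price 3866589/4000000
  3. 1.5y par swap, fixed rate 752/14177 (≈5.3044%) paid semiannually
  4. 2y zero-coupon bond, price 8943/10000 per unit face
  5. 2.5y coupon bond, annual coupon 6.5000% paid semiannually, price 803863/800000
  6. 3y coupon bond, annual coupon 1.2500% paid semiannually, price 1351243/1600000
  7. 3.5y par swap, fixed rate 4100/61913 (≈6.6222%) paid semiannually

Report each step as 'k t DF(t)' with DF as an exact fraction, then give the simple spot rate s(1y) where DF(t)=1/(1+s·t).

1 1/2 39/40
2 1 2339/2500
3 3/2 578/625
4 2 8943/10000
5 5/2 4279/5000
6 3 2027/2500
7 7/2 159/200
s(1y) = (1/(2339/2500) − 1)/(1) = 161/2339 ≈ 6.8833%

step 1 [0.5y] swap r/2=1/39: DF=(1 − 1/39·(0))/(1+1/39) = 39/40 ≈ 0.975000
step 2 [1y] bond c/2=13/800: DF=(3866589/4000000 − 13/800·(0.975000))/(1+13/800) = 2339/2500 ≈ 0.935600
step 3 [1.5y] swap r/2=376/14177: DF=(1 − 376/14177·(0.975000+0.935600))/(1+376/14177) = 578/625 ≈ 0.924800
step 4 [2y] zero: DF = P = 8943/10000 ≈ 0.894300
step 5 [2.5y] bond c/2=13/400: DF=(803863/800000 − 13/400·(0.975000+0.935600+0.924800+0.894300))/(1+13/400) = 4279/5000 ≈ 0.855800
step 6 [3y] bond c/2=1/160: DF=(1351243/1600000 − 1/160·(0.975000+0.935600+0.924800+0.894300+0.855800))/(1+1/160) = 2027/2500 ≈ 0.810800
step 7 [3.5y] swap r/2=2050/61913: DF=(1 − 2050/61913·(0.975000+0.935600+0.924800+0.894300+0.855800+0.810800))/(1+2050/61913) = 159/200 ≈ 0.795000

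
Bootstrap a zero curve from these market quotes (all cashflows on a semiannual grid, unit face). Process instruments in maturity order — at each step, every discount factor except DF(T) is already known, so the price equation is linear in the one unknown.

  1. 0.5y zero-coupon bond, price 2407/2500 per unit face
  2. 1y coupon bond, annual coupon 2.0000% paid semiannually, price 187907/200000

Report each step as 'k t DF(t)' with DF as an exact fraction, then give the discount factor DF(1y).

1 1/2 2407/2500
2 1 9207/10000
DF(1y) = 9207/10000 ≈ 0.920700

step 1 [0.5y] zero: DF = P = 2407/2500 ≈ 0.962800
step 2 [1y] bond c/2=1/100: DF=(187907/200000 − 1/100·(0.962800))/(1+1/100) = 9207/10000 ≈ 0.920700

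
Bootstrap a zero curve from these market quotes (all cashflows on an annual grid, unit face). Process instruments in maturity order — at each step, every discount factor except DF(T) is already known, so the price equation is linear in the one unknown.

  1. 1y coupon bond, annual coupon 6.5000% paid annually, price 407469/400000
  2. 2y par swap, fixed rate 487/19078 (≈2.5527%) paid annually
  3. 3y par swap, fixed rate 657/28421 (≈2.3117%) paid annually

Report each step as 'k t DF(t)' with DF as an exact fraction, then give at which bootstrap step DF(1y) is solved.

1 1 1913/2000
2 2 9513/10000
3 3 9343/10000
DF(1y) is solved at step 1

step 1 [1y] bond c/1=13/200: DF=(407469/400000 − 13/200·(0))/(1+13/200) = 1913/2000 ≈ 0.956500
step 2 [2y] swap r/1=487/19078: DF=(1 − 487/19078·(0.956500))/(1+487/19078) = 9513/10000 ≈ 0.951300
step 3 [3y] swap r/1=657/28421: DF=(1 − 657/28421·(0.956500+0.951300))/(1+657/28421) = 9343/10000 ≈ 0.934300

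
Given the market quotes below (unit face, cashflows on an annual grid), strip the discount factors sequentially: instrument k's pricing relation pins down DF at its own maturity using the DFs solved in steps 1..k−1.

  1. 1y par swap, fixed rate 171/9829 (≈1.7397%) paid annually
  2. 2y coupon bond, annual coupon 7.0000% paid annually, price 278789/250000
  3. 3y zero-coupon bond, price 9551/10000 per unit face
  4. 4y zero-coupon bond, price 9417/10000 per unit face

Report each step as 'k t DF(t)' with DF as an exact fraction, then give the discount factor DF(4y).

step 1 [1y] swap r/1=171/9829: DF=(1 − 171/9829·(0))/(1+171/9829) = 9829/10000 ≈ 0.982900
step 2 [2y] bond c/1=7/100: DF=(278789/250000 − 7/100·(0.982900))/(1+7/100) = 9779/10000 ≈ 0.977900
step 3 [3y] zero: DF = P = 9551/10000 ≈ 0.955100
step 4 [4y] zero: DF = P = 9417/10000 ≈ 0.941700

1 1 9829/10000
2 2 9779/10000
3 3 9551/10000
4 4 9417/10000
DF(4y) = 9417/10000 ≈ 0.941700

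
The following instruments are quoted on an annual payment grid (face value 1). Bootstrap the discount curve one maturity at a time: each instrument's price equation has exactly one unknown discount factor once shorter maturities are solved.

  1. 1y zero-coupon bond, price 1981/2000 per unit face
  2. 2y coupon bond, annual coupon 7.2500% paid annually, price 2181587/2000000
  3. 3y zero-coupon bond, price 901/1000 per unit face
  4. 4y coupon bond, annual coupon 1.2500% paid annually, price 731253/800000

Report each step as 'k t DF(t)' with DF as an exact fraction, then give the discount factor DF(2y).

1 1 1981/2000
2 2 9501/10000
3 3 901/1000
4 4 8677/10000
DF(2y) = 9501/10000 ≈ 0.950100

step 1 [1y] zero: DF = P = 1981/2000 ≈ 0.990500
step 2 [2y] bond c/1=29/400: DF=(2181587/2000000 − 29/400·(0.990500))/(1+29/400) = 9501/10000 ≈ 0.950100
step 3 [3y] zero: DF = P = 901/1000 ≈ 0.901000
step 4 [4y] bond c/1=1/80: DF=(731253/800000 − 1/80·(0.990500+0.950100+0.901000))/(1+1/80) = 8677/10000 ≈ 0.867700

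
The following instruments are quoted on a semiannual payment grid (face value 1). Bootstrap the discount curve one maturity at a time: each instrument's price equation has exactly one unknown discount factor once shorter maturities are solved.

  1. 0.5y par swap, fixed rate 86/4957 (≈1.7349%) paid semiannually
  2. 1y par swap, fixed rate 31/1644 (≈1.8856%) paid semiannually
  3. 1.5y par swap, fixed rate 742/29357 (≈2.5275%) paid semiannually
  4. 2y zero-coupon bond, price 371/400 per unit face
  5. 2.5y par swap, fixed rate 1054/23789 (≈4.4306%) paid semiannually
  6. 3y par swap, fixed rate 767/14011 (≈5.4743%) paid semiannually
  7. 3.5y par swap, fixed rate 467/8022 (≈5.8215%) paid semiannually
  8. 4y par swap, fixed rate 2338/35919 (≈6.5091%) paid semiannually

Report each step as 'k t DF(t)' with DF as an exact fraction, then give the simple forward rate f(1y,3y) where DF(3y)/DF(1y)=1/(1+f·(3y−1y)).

1 1/2 4957/5000
2 1 4907/5000
3 3/2 9629/10000
4 2 371/400
5 5/2 4473/5000
6 3 4233/5000
7 7/2 2033/2500
8 4 3831/5000
f(1y,3y) = ((4907/5000)/(4233/5000) − 1)/(2) = 337/4233 ≈ 7.9613%

step 1 [0.5y] swap r/2=43/4957: DF=(1 − 43/4957·(0))/(1+43/4957) = 4957/5000 ≈ 0.991400
step 2 [1y] swap r/2=31/3288: DF=(1 − 31/3288·(0.991400))/(1+31/3288) = 4907/5000 ≈ 0.981400
step 3 [1.5y] swap r/2=371/29357: DF=(1 − 371/29357·(0.991400+0.981400))/(1+371/29357) = 9629/10000 ≈ 0.962900
step 4 [2y] zero: DF = P = 371/400 ≈ 0.927500
step 5 [2.5y] swap r/2=527/23789: DF=(1 − 527/23789·(0.991400+0.981400+0.962900+0.927500))/(1+527/23789) = 4473/5000 ≈ 0.894600
step 6 [3y] swap r/2=767/28022: DF=(1 − 767/28022·(0.991400+0.981400+0.962900+0.927500+0.894600))/(1+767/28022) = 4233/5000 ≈ 0.846600
step 7 [3.5y] swap r/2=467/16044: DF=(1 − 467/16044·(0.991400+0.981400+0.962900+0.927500+0.894600+0.846600))/(1+467/16044) = 2033/2500 ≈ 0.813200
step 8 [4y] swap r/2=1169/35919: DF=(1 − 1169/35919·(0.991400+0.981400+0.962900+0.927500+0.894600+0.846600+0.813200))/(1+1169/35919) = 3831/5000 ≈ 0.766200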